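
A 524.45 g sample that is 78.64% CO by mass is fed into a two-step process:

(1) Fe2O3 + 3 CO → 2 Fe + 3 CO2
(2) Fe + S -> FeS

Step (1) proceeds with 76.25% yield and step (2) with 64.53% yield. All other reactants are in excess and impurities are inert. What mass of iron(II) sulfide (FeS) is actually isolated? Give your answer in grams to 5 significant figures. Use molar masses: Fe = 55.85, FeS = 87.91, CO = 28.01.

Pure CO = 524.45 × 0.7864 = 412.427 g.
n(CO) = 412.427 / 28.01 = 14.7243 mol.
Step 1 (CO:Fe = 3:2): theoretical n(Fe) = 9.81620 mol; at 76.25% yield, n(Fe) = 7.48485 mol.
Step 2 (Fe:FeS = 1:1): theoretical n(FeS) = 7.48485 mol, so theoretical mass = 7.48485 × 87.91 = 657.993 g.
At 64.53% yield, actual mass of FeS = 657.993 × 0.6453 = 424.603 g.

424.60 g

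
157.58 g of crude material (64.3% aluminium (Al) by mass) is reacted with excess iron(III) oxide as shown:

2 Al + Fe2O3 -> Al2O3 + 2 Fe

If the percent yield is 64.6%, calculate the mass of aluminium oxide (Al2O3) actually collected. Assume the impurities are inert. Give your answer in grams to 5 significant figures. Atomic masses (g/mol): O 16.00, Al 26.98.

Pure Al available = 157.58 g × 0.643 = 101.324 g.
M(Al) = 26.98 g/mol.
M(Al2O3) = 2(26.98) + 3(16.00) = 101.96 g/mol.
n(Al) = 101.324 g / 26.98 g/mol = 3.75552 mol.
From the equation the Al:Al2O3 mole ratio is 2:1, so n(Al2O3) = 3.75552 × 1/2 = 1.87776 mol.
Mass of Al2O3 = 1.87776 mol × 101.96 g/mol = 191.456 g.
Actual mass collected = 191.456 g × 0.646 = 123.681 g.

123.68 g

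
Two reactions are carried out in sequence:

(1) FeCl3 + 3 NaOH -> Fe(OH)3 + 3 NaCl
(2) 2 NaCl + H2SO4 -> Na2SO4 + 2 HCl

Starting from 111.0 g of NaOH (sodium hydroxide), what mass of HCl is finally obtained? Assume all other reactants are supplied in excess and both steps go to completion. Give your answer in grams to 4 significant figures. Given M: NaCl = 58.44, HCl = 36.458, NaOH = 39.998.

n(NaOH) = 111.00 / 39.998 = 2.7751 mol.
Step 1 gives a 3:3 ratio of NaOH to NaCl, so n(NaCl) = 2.7751 mol.
In step 2 the NaCl:HCl ratio is 2:2, so n(HCl) = 2.7751 mol.
Mass of HCl = 2.7751 × 36.458 = 101.18 g.

101.2 g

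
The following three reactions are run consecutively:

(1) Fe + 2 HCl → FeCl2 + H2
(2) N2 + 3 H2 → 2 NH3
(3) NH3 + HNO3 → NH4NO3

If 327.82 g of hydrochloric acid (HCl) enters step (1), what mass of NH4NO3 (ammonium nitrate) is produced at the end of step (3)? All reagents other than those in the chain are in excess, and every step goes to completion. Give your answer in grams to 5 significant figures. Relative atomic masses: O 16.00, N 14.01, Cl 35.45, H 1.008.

239.93 g

M(HCl) = 1.008 + 35.45 = 36.458 g/mol.
M(NH4NO3) = 2(14.01) + 4(1.008) + 3(16.00) = 80.052 g/mol.
n(HCl) = 327.82 / 36.458 = 8.99172 mol.
Reaction (1): HCl→H2 ratio 2:1 ⇒ n(H2) = 4.49586 mol.
Reaction (2): H2→NH3 ratio 3:2 ⇒ n(NH3) = 2.99724 mol.
Reaction (3): NH3→NH4NO3 ratio 1:1 ⇒ n(NH4NO3) = 2.99724 mol.
Mass of NH4NO3 = 2.99724 × 80.052 = 239.935 g.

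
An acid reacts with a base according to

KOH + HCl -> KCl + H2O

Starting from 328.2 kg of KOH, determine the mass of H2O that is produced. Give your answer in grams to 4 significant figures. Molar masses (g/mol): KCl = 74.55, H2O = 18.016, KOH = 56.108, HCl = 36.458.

Convert: 328.2 kg = 328200 g.
n(KOH) = 328200 g / 56.108 g/mol = 5849.4 mol.
From the equation the KOH:H2O mole ratio is 1:1, so n(H2O) = 5849.4 × 1/1 = 5849.4 mol.
Mass of H2O = 5849.4 mol × 18.016 g/mol = 105380 g.

105400 g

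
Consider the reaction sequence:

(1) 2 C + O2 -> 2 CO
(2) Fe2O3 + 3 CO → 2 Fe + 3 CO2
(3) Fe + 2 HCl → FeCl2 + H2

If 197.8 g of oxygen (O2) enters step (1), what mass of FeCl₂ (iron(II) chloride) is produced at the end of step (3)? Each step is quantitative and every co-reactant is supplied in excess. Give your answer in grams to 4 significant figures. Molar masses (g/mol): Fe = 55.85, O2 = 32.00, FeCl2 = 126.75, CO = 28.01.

n(O2) = 197.8 / 32.00 = 6.1813 mol.
Reaction (1): O2→CO ratio 1:2 ⇒ n(CO) = 12.363 mol.
Reaction (2): CO→Fe ratio 3:2 ⇒ n(Fe) = 8.2417 mol.
Reaction (3): Fe→FeCl2 ratio 1:1 ⇒ n(FeCl2) = 8.2417 mol.
Mass of FeCl2 = 8.2417 × 126.75 = 1044.6 g.

1045 g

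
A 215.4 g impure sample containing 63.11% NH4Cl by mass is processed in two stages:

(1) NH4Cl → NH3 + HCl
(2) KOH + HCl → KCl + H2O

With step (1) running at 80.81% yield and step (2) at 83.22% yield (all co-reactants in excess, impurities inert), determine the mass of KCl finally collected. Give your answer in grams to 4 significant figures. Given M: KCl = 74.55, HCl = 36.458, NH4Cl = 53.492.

127.4 g

Pure NH4Cl = 215.4 × 0.6311 = 135.94 g.
n(NH4Cl) = 135.94 / 53.492 = 2.5413 mol.
Step 1 (NH4Cl:HCl = 1:1): theoretical n(HCl) = 2.5413 mol; at 80.81% yield, n(HCl) = 2.0536 mol.
Step 2 (HCl:KCl = 1:1): theoretical n(KCl) = 2.0536 mol, so theoretical mass = 2.0536 × 74.55 = 153.10 g.
At 83.22% yield, actual mass of KCl = 153.10 × 0.8322 = 127.41 g.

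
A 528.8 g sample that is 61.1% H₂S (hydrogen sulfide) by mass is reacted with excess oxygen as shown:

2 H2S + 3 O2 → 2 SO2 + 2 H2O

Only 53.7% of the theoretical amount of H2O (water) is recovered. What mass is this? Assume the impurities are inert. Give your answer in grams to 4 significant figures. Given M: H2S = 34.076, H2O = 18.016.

91.73 g

Pure H2S available = 528.8 g × 0.611 = 323.10 g.
n(H2S) = 323.10 g / 34.076 g/mol = 9.4817 mol.
From the equation the H2S:H2O mole ratio is 2:2, so n(H2O) = 9.4817 × 2/2 = 9.4817 mol.
Mass of H2O = 9.4817 mol × 18.016 g/mol = 170.82 g.
Actual mass collected = 170.82 g × 0.537 = 91.731 g.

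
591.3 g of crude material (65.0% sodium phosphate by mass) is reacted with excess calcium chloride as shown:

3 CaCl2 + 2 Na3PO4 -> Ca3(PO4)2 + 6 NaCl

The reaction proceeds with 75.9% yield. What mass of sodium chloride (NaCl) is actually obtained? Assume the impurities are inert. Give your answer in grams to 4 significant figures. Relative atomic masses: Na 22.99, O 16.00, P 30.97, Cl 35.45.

312.0 g

Pure Na3PO4 available = 591.3 g × 0.650 = 384.35 g.
M(Na3PO4) = 3(22.99) + 30.97 + 4(16.00) = 163.94 g/mol.
M(NaCl) = 22.99 + 35.45 = 58.44 g/mol.
n(Na3PO4) = 384.35 g / 163.94 g/mol = 2.3444 mol.
From the equation the Na3PO4:NaCl mole ratio is 2:6, so n(NaCl) = 2.3444 × 6/2 = 7.0333 mol.
Mass of NaCl = 7.0333 mol × 58.44 g/mol = 411.02 g.
Actual mass collected = 411.02 g × 0.759 = 311.97 g.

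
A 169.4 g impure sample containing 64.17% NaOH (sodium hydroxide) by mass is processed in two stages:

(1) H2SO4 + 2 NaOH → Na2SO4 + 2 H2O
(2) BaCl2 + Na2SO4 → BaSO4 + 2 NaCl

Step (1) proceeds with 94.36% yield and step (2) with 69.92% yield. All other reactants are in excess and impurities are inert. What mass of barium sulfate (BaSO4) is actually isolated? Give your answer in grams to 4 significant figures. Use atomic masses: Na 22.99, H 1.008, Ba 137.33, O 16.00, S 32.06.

209.2 g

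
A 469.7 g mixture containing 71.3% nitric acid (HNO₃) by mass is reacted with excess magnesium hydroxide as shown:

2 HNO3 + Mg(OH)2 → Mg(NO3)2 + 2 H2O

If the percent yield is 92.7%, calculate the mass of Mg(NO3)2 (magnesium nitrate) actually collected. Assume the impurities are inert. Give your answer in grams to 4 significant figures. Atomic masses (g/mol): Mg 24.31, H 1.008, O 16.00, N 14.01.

365.4 g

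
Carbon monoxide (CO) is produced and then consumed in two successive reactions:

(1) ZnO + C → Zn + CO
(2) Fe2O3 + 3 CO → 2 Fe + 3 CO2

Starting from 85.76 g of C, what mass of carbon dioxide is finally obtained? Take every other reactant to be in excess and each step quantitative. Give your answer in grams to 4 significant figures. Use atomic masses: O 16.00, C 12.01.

M(C) = 12.01 g/mol.
M(CO2) = 12.01 + 2(16.00) = 44.01 g/mol.
n(C) = 85.760 / 12.01 = 7.1407 mol.
Step 1 gives a 1:1 ratio of C to CO, so n(CO) = 7.1407 mol.
In step 2 the CO:CO2 ratio is 3:3, so n(CO2) = 7.1407 mol.
Mass of CO2 = 7.1407 × 44.01 = 314.26 g.

314.3 g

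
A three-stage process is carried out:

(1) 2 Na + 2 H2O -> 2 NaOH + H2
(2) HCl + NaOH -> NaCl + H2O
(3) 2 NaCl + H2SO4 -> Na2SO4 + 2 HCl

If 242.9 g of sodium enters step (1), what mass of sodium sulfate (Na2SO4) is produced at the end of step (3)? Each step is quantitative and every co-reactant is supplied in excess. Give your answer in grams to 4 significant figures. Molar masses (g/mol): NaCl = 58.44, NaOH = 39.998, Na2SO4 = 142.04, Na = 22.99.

750.4 g

n(Na) = 242.9 / 22.99 = 10.565 mol.
Reaction (1): Na→NaOH ratio 2:2 ⇒ n(NaOH) = 10.565 mol.
Reaction (2): NaOH→NaCl ratio 1:1 ⇒ n(NaCl) = 10.565 mol.
Reaction (3): NaCl→Na2SO4 ratio 2:1 ⇒ n(Na2SO4) = 5.2827 mol.
Mass of Na2SO4 = 5.2827 × 142.04 = 750.36 g.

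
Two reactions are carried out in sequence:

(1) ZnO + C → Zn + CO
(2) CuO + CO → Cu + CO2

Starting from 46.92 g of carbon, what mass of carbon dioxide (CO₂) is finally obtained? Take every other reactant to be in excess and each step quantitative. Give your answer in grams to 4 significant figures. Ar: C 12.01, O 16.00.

171.9 g

M(C) = 12.01 g/mol.
M(CO2) = 12.01 + 2(16.00) = 44.01 g/mol.
n(C) = 46.920 / 12.01 = 3.9067 mol.
Step 1 gives a 1:1 ratio of C to CO, so n(CO) = 3.9067 mol.
In step 2 the CO:CO2 ratio is 1:1, so n(CO2) = 3.9067 mol.
Mass of CO2 = 3.9067 × 44.01 = 171.94 g.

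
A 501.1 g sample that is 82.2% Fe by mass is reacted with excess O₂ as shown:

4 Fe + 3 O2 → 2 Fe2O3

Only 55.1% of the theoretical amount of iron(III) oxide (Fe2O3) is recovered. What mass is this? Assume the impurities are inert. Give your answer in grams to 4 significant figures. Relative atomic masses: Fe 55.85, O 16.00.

Pure Fe available = 501.1 g × 0.822 = 411.90 g.
M(Fe) = 55.85 g/mol.
M(Fe2O3) = 2(55.85) + 3(16.00) = 159.70 g/mol.
n(Fe) = 411.90 g / 55.85 g/mol = 7.3752 mol.
From the equation the Fe:Fe2O3 mole ratio is 4:2, so n(Fe2O3) = 7.3752 × 2/4 = 3.6876 mol.
Mass of Fe2O3 = 3.6876 mol × 159.70 g/mol = 588.91 g.
Actual mass collected = 588.91 g × 0.551 = 324.49 g.

324.5 g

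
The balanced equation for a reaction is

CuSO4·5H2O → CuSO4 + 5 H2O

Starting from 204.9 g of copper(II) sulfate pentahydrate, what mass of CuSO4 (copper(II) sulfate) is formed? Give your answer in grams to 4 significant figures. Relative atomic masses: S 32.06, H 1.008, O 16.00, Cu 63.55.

131.0 g

M(CuSO4·5H2O) = 63.55 + 32.06 + 9(16.00) + 10(1.008) = 249.69 g/mol.
M(CuSO4) = 63.55 + 32.06 + 4(16.00) = 159.61 g/mol.
n(CuSO4·5H2O) = 204.90 g / 249.69 g/mol = 0.82062 mol.
From the equation the CuSO4·5H2O:CuSO4 mole ratio is 1:1, so n(CuSO4) = 0.82062 × 1/1 = 0.82062 mol.
Mass of CuSO4 = 0.82062 mol × 159.61 g/mol = 130.98 g.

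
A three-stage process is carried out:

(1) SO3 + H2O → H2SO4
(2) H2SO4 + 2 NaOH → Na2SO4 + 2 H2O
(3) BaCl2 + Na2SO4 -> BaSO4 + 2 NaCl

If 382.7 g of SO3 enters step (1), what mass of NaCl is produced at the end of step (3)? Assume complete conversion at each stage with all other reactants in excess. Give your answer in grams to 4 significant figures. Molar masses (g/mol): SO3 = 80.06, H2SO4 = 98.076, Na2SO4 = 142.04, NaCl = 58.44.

558.7 g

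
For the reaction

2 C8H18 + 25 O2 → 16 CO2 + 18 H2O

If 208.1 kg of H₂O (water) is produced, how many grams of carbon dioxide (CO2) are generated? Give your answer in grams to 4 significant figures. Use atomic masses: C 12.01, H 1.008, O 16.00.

451900 g

M(H2O) = 2(1.008) + 16.00 = 18.016 g/mol.
M(CO2) = 12.01 + 2(16.00) = 44.01 g/mol.
Convert: 208.1 kg = 208100 g.
n(H2O) = 208100 g / 18.016 g/mol = 11551 mol.
From the equation the H2O:CO2 mole ratio is 18:16, so n(CO2) = 11551 × 16/18 = 10267 mol.
Mass of CO2 = 10267 mol × 44.01 g/mol = 451870 g.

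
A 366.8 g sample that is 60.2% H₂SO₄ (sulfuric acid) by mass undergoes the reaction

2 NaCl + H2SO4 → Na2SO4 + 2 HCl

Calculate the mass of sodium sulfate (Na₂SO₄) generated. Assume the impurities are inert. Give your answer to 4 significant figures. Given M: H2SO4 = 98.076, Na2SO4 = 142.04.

319.8 g

Mass of pure H2SO4 = 366.8 g × 0.602 = 220.81 g.
n(H2SO4) = 220.81 g / 98.076 g/mol = 2.2515 mol.
From the equation the H2SO4:Na2SO4 mole ratio is 1:1, so n(Na2SO4) = 2.2515 × 1/1 = 2.2515 mol.
Mass of Na2SO4 = 2.2515 mol × 142.04 g/mol = 319.80 g.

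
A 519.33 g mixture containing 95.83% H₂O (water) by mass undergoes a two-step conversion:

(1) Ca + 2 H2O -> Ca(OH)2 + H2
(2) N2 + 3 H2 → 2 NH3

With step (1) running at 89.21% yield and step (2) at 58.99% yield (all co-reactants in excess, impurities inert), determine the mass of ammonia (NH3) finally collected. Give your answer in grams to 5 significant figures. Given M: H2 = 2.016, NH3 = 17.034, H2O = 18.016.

82.542 g

Pure H2O = 519.33 × 0.9583 = 497.674 g.
n(H2O) = 497.674 / 18.016 = 27.6240 mol.
Step 1 (H2O:H2 = 2:1): theoretical n(H2) = 13.8120 mol; at 89.21% yield, n(H2) = 12.3217 mol.
Step 2 (H2:NH3 = 3:2): theoretical n(NH3) = 8.21446 mol, so theoretical mass = 8.21446 × 17.034 = 139.925 g.
At 58.99% yield, actual mass of NH3 = 139.925 × 0.5899 = 82.5418 g.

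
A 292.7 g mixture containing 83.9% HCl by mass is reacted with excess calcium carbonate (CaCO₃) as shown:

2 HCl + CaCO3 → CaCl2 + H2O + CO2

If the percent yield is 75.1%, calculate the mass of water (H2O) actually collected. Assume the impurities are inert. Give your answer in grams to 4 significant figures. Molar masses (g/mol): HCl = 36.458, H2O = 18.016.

Pure HCl available = 292.7 g × 0.839 = 245.58 g.
n(HCl) = 245.58 g / 36.458 g/mol = 6.7358 mol.
From the equation the HCl:H2O mole ratio is 2:1, so n(H2O) = 6.7358 × 1/2 = 3.3679 mol.
Mass of H2O = 3.3679 mol × 18.016 g/mol = 60.676 g.
Actual mass collected = 60.676 g × 0.751 = 45.568 g.

45.57 g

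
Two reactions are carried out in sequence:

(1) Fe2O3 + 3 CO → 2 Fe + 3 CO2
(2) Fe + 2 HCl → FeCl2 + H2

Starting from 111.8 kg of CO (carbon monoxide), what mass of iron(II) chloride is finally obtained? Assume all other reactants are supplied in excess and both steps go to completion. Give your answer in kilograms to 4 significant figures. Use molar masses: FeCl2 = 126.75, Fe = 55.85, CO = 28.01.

111.8 kg = 111800 g.
n(CO) = 111800 / 28.01 = 3991.4 mol.
Step 1 gives a 3:2 ratio of CO to Fe, so n(Fe) = 2661.0 mol.
In step 2 the Fe:FeCl2 ratio is 1:1, so n(FeCl2) = 2661.0 mol.
Mass of FeCl2 = 2661.0 × 126.75 = 337280 g = 337.3 kg.

337.3 kg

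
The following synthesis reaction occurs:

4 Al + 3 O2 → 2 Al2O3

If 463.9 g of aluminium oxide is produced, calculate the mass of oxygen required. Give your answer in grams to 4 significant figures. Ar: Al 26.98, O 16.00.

218.4 g

M(Al2O3) = 2(26.98) + 3(16.00) = 101.96 g/mol.
M(O2) = 2(16.00) = 32.00 g/mol.
n(Al2O3) = 463.90 g / 101.96 g/mol = 4.5498 mol.
From the equation the Al2O3:O2 mole ratio is 2:3, so n(O2) = 4.5498 × 3/2 = 6.8247 mol.
Mass of O2 = 6.8247 mol × 32.00 g/mol = 218.39 g.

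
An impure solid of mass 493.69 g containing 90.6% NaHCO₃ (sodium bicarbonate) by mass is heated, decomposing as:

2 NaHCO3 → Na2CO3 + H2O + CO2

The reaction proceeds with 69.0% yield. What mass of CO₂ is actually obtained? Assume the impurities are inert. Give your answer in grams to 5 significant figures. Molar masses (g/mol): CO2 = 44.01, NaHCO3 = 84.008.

Pure NaHCO3 available = 493.69 g × 0.906 = 447.283 g.
n(NaHCO3) = 447.283 g / 84.008 g/mol = 5.32429 mol.
From the equation the NaHCO3:CO2 mole ratio is 2:1, so n(CO2) = 5.32429 × 1/2 = 2.66215 mol.
Mass of CO2 = 2.66215 mol × 44.01 g/mol = 117.161 g.
Actual mass collected = 117.161 g × 0.690 = 80.8411 g.

80.841 g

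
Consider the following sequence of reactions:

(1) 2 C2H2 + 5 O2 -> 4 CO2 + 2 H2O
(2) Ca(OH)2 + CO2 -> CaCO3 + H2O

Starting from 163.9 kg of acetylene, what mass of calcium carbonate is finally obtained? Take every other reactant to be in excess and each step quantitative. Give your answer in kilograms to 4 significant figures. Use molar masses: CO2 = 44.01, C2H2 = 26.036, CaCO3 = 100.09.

1260 kg

163.9 kg = 163900 g.
n(C2H2) = 163900 / 26.036 = 6295.1 mol.
Step 1 gives a 2:4 ratio of C2H2 to CO2, so n(CO2) = 12590 mol.
In step 2 the CO2:CaCO3 ratio is 1:1, so n(CaCO3) = 12590 mol.
Mass of CaCO3 = 12590 × 100.09 = 1.2602 × 10^6 g = 1260 kg.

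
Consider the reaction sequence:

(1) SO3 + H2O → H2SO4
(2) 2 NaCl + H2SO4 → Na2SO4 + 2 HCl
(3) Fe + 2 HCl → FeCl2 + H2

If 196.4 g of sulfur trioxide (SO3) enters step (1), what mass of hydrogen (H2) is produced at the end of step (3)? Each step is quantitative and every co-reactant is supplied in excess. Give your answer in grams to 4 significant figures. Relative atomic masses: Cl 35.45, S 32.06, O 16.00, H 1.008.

4.946 g

M(SO3) = 32.06 + 3(16.00) = 80.06 g/mol.
M(H2) = 2(1.008) = 2.016 g/mol.
n(SO3) = 196.4 / 80.06 = 2.4532 mol.
Reaction (1): SO3→H2SO4 ratio 1:1 ⇒ n(H2SO4) = 2.4532 mol.
Reaction (2): H2SO4→HCl ratio 1:2 ⇒ n(HCl) = 4.9063 mol.
Reaction (3): HCl→H2 ratio 2:1 ⇒ n(H2) = 2.4532 mol.
Mass of H2 = 2.4532 × 2.016 = 4.9456 g.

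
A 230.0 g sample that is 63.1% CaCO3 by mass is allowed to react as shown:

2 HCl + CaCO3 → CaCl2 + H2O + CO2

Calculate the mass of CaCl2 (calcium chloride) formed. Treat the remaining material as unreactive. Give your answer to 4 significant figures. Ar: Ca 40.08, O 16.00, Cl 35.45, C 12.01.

160.9 g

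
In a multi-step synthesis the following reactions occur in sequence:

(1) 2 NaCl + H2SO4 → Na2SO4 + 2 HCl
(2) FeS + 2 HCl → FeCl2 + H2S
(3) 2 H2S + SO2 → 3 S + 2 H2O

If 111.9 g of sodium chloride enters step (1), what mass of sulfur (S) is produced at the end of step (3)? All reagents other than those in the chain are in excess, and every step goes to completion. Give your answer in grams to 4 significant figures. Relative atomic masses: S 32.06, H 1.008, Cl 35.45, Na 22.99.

46.04 g

M(NaCl) = 22.99 + 35.45 = 58.44 g/mol.
M(S) = 32.06 g/mol.
n(NaCl) = 111.9 / 58.44 = 1.9148 mol.
Reaction (1): NaCl→HCl ratio 2:2 ⇒ n(HCl) = 1.9148 mol.
Reaction (2): HCl→H2S ratio 2:1 ⇒ n(H2S) = 0.95739 mol.
Reaction (3): H2S→S ratio 2:3 ⇒ n(S) = 1.4361 mol.
Mass of S = 1.4361 × 32.06 = 46.041 g.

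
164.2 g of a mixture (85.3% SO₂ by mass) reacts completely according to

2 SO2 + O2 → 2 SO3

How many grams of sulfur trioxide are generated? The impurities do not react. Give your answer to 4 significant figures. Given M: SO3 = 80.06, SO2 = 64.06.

Mass of pure SO2 = 164.2 g × 0.853 = 140.06 g.
n(SO2) = 140.06 g / 64.06 g/mol = 2.1864 mol.
From the equation the SO2:SO3 mole ratio is 2:2, so n(SO3) = 2.1864 × 2/2 = 2.1864 mol.
Mass of SO3 = 2.1864 mol × 80.06 g/mol = 175.05 g.

175.0 g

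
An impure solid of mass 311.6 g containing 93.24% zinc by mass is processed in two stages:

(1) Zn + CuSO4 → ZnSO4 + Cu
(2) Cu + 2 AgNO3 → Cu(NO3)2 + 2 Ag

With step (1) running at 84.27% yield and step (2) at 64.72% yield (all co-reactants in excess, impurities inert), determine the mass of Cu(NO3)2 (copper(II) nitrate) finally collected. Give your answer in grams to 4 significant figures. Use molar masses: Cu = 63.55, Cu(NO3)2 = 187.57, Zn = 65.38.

454.6 g

Pure Zn = 311.6 × 0.9324 = 290.54 g.
n(Zn) = 290.54 / 65.38 = 4.4438 mol.
Step 1 (Zn:Cu = 1:1): theoretical n(Cu) = 4.4438 mol; at 84.27% yield, n(Cu) = 3.7448 mol.
Step 2 (Cu:Cu(NO3)2 = 1:1): theoretical n(Cu(NO3)2) = 3.7448 mol, so theoretical mass = 3.7448 × 187.57 = 702.41 g.
At 64.72% yield, actual mass of Cu(NO3)2 = 702.41 × 0.6472 = 454.60 g.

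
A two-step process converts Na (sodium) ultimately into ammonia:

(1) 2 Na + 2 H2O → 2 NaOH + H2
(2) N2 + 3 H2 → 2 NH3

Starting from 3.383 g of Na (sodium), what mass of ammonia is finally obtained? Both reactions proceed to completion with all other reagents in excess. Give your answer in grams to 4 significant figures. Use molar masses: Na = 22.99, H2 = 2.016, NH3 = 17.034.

n(Na) = 3.3830 / 22.99 = 0.14715 mol.
Step 1 gives a 2:1 ratio of Na to H2, so n(H2) = 0.073575 mol.
In step 2 the H2:NH3 ratio is 3:2, so n(NH3) = 0.049050 mol.
Mass of NH3 = 0.049050 × 17.034 = 0.83552 g.

0.8355 g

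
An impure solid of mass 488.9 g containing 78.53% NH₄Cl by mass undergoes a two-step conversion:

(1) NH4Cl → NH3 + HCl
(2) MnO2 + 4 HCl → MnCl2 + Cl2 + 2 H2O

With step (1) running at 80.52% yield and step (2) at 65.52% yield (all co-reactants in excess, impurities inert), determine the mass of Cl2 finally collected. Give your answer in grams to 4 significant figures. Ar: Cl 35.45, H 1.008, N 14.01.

67.12 g

Pure NH4Cl = 488.9 × 0.7853 = 383.93 g.
M(NH4Cl) = 14.01 + 4(1.008) + 35.45 = 53.492 g/mol.
M(Cl2) = 2(35.45) = 70.90 g/mol.
n(NH4Cl) = 383.93 / 53.492 = 7.1774 mol.
Step 1 (NH4Cl:HCl = 1:1): theoretical n(HCl) = 7.1774 mol; at 80.52% yield, n(HCl) = 5.7792 mol.
Step 2 (HCl:Cl2 = 4:1): theoretical n(Cl2) = 1.4448 mol, so theoretical mass = 1.4448 × 70.90 = 102.44 g.
At 65.52% yield, actual mass of Cl2 = 102.44 × 0.6552 = 67.117 g.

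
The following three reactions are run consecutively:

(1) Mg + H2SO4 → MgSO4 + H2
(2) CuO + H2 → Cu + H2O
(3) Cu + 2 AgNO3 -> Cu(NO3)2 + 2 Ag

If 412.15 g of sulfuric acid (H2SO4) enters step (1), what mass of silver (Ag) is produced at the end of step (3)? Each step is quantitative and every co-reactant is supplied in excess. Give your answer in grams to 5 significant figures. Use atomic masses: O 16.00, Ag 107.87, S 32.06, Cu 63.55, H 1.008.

M(H2SO4) = 2(1.008) + 32.06 + 4(16.00) = 98.076 g/mol.
M(Ag) = 107.87 g/mol.
n(H2SO4) = 412.15 / 98.076 = 4.20235 mol.
Reaction (1): H2SO4→H2 ratio 1:1 ⇒ n(H2) = 4.20235 mol.
Reaction (2): H2→Cu ratio 1:1 ⇒ n(Cu) = 4.20235 mol.
Reaction (3): Cu→Ag ratio 1:2 ⇒ n(Ag) = 8.40471 mol.
Mass of Ag = 8.40471 × 107.87 = 906.616 g.

906.62 g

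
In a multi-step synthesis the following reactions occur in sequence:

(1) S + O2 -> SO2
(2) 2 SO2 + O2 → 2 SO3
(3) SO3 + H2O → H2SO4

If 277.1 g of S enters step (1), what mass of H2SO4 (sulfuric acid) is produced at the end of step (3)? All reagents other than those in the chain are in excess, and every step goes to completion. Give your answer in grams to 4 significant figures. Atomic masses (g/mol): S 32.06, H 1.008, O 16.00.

M(S) = 32.06 g/mol.
M(H2SO4) = 2(1.008) + 32.06 + 4(16.00) = 98.076 g/mol.
n(S) = 277.1 / 32.06 = 8.6432 mol.
Reaction (1): S→SO2 ratio 1:1 ⇒ n(SO2) = 8.6432 mol.
Reaction (2): SO2→SO3 ratio 2:2 ⇒ n(SO3) = 8.6432 mol.
Reaction (3): SO3→H2SO4 ratio 1:1 ⇒ n(H2SO4) = 8.6432 mol.
Mass of H2SO4 = 8.6432 × 98.076 = 847.69 g.

847.7 g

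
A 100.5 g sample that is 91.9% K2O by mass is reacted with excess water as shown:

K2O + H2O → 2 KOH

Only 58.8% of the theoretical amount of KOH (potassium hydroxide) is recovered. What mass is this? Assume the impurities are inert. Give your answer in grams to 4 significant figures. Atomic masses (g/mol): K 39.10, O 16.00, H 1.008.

64.69 g

Pure K2O available = 100.5 g × 0.919 = 92.360 g.
M(K2O) = 2(39.10) + 16.00 = 94.20 g/mol.
M(KOH) = 39.10 + 16.00 + 1.008 = 56.108 g/mol.
n(K2O) = 92.360 g / 94.20 g/mol = 0.98046 mol.
From the equation the K2O:KOH mole ratio is 1:2, so n(KOH) = 0.98046 × 2/1 = 1.9609 mol.
Mass of KOH = 1.9609 mol × 56.108 g/mol = 110.02 g.
Actual mass collected = 110.02 g × 0.588 = 64.694 g.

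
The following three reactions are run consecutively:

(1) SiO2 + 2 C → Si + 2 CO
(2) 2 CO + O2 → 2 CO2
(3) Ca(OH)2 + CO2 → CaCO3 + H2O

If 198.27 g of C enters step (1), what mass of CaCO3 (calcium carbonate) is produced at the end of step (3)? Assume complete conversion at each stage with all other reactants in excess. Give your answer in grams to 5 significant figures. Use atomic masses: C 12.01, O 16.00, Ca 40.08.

M(C) = 12.01 g/mol.
M(CaCO3) = 40.08 + 12.01 + 3(16.00) = 100.09 g/mol.
n(C) = 198.27 / 12.01 = 16.5087 mol.
Reaction (1): C→CO ratio 2:2 ⇒ n(CO) = 16.5087 mol.
Reaction (2): CO→CO2 ratio 2:2 ⇒ n(CO2) = 16.5087 mol.
Reaction (3): CO2→CaCO3 ratio 1:1 ⇒ n(CaCO3) = 16.5087 mol.
Mass of CaCO3 = 16.5087 × 100.09 = 1652.36 g.

1652.4 g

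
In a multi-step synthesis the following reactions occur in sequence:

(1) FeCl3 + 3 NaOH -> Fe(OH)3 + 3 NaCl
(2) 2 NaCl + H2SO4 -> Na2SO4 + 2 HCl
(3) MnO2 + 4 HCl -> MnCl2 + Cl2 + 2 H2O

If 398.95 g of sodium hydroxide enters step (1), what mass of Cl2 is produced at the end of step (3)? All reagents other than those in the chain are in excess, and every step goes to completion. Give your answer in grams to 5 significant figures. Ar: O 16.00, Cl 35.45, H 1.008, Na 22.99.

M(NaOH) = 22.99 + 16.00 + 1.008 = 39.998 g/mol.
M(Cl2) = 2(35.45) = 70.90 g/mol.
n(NaOH) = 398.95 / 39.998 = 9.97425 mol.
Reaction (1): NaOH→NaCl ratio 3:3 ⇒ n(NaCl) = 9.97425 mol.
Reaction (2): NaCl→HCl ratio 2:2 ⇒ n(HCl) = 9.97425 mol.
Reaction (3): HCl→Cl2 ratio 4:1 ⇒ n(Cl2) = 2.49356 mol.
Mass of Cl2 = 2.49356 × 70.90 = 176.794 g.

176.79 g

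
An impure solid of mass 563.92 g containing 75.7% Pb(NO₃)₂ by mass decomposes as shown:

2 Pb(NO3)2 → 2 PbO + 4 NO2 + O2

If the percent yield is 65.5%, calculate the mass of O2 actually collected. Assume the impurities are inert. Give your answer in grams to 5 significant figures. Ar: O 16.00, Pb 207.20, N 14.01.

13.507 g

Pure Pb(NO3)2 available = 563.92 g × 0.757 = 426.887 g.
M(Pb(NO3)2) = 207.20 + 2(14.01) + 6(16.00) = 331.22 g/mol.
M(O2) = 2(16.00) = 32.00 g/mol.
n(Pb(NO3)2) = 426.887 g / 331.22 g/mol = 1.28883 mol.
From the equation the Pb(NO3)2:O2 mole ratio is 2:1, so n(O2) = 1.28883 × 1/2 = 0.644417 mol.
Mass of O2 = 0.644417 mol × 32.00 g/mol = 20.6213 g.
Actual mass collected = 20.6213 g × 0.655 = 13.5070 g.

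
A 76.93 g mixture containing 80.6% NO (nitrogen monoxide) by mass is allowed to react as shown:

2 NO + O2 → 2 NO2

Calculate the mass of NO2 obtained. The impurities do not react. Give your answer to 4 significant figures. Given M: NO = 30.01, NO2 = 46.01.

95.06 g

Mass of pure NO = 76.93 g × 0.806 = 62.006 g.
n(NO) = 62.006 g / 30.01 g/mol = 2.0662 mol.
From the equation the NO:NO2 mole ratio is 2:2, so n(NO2) = 2.0662 × 2/2 = 2.0662 mol.
Mass of NO2 = 2.0662 mol × 46.01 g/mol = 95.064 g.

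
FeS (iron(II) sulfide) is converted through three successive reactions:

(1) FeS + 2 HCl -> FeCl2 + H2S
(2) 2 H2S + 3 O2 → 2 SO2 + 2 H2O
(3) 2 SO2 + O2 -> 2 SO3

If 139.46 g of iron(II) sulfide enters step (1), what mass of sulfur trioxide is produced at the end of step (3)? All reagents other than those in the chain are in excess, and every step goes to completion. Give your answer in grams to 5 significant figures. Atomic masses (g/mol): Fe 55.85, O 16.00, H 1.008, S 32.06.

127.01 g

M(FeS) = 55.85 + 32.06 = 87.91 g/mol.
M(SO3) = 32.06 + 3(16.00) = 80.06 g/mol.
n(FeS) = 139.46 / 87.91 = 1.58640 mol.
Reaction (1): FeS→H2S ratio 1:1 ⇒ n(H2S) = 1.58640 mol.
Reaction (2): H2S→SO2 ratio 2:2 ⇒ n(SO2) = 1.58640 mol.
Reaction (3): SO2→SO3 ratio 2:2 ⇒ n(SO3) = 1.58640 mol.
Mass of SO3 = 1.58640 × 80.06 = 127.007 g.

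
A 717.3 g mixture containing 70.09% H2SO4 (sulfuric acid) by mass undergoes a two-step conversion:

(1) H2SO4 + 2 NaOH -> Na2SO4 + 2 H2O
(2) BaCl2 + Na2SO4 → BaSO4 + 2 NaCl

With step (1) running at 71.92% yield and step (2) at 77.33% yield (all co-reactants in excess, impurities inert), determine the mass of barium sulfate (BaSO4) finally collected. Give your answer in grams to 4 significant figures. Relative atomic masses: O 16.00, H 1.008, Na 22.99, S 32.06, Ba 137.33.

665.4 g

Pure H2SO4 = 717.3 × 0.7009 = 502.76 g.
M(H2SO4) = 2(1.008) + 32.06 + 4(16.00) = 98.076 g/mol.
M(BaSO4) = 137.33 + 32.06 + 4(16.00) = 233.39 g/mol.
n(H2SO4) = 502.76 / 98.076 = 5.1262 mol.
Step 1 (H2SO4:Na2SO4 = 1:1): theoretical n(Na2SO4) = 5.1262 mol; at 71.92% yield, n(Na2SO4) = 3.6868 mol.
Step 2 (Na2SO4:BaSO4 = 1:1): theoretical n(BaSO4) = 3.6868 mol, so theoretical mass = 3.6868 × 233.39 = 860.45 g.
At 77.33% yield, actual mass of BaSO4 = 860.45 × 0.7733 = 665.39 g.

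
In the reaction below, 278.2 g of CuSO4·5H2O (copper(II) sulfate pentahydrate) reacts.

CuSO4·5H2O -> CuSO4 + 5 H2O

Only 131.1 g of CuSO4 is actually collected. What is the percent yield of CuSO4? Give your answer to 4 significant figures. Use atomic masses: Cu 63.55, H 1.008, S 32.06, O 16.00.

73.72 %

M(CuSO4·5H2O) = 63.55 + 32.06 + 9(16.00) + 10(1.008) = 249.69 g/mol.
M(CuSO4) = 63.55 + 32.06 + 4(16.00) = 159.61 g/mol.
n(CuSO4·5H2O) = 278.20 g / 249.69 g/mol = 1.1142 mol.
From the equation the CuSO4·5H2O:CuSO4 mole ratio is 1:1, so n(CuSO4) = 1.1142 × 1/1 = 1.1142 mol.
Mass of CuSO4 = 1.1142 mol × 159.61 g/mol = 177.83 g.
This is the theoretical yield. Percent yield = 131.1 g / 177.83 g × 100% = 73.720%.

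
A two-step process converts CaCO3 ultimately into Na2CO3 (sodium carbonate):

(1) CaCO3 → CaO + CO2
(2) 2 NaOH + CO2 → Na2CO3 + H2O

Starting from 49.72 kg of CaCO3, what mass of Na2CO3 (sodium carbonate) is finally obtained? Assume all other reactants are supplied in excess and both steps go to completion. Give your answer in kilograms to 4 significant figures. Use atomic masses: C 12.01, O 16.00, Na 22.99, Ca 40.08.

M(CaCO3) = 40.08 + 12.01 + 3(16.00) = 100.09 g/mol.
M(Na2CO3) = 2(22.99) + 12.01 + 3(16.00) = 105.99 g/mol.
49.72 kg = 49720 g.
n(CaCO3) = 49720 / 100.09 = 496.75 mol.
Step 1 gives a 1:1 ratio of CaCO3 to CO2, so n(CO2) = 496.75 mol.
In step 2 the CO2:Na2CO3 ratio is 1:1, so n(Na2CO3) = 496.75 mol.
Mass of Na2CO3 = 496.75 × 105.99 = 52651 g = 52.65 kg.

52.65 kg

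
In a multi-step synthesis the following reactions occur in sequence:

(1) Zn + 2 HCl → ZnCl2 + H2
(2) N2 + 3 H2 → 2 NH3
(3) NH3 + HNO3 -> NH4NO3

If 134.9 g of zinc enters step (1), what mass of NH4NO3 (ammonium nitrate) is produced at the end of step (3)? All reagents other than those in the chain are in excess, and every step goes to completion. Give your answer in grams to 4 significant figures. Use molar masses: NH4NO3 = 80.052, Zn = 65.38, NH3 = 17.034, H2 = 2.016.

110.1 g

n(Zn) = 134.9 / 65.38 = 2.0633 mol.
Reaction (1): Zn→H2 ratio 1:1 ⇒ n(H2) = 2.0633 mol.
Reaction (2): H2→NH3 ratio 3:2 ⇒ n(NH3) = 1.3755 mol.
Reaction (3): NH3→NH4NO3 ratio 1:1 ⇒ n(NH4NO3) = 1.3755 mol.
Mass of NH4NO3 = 1.3755 × 80.052 = 110.12 g.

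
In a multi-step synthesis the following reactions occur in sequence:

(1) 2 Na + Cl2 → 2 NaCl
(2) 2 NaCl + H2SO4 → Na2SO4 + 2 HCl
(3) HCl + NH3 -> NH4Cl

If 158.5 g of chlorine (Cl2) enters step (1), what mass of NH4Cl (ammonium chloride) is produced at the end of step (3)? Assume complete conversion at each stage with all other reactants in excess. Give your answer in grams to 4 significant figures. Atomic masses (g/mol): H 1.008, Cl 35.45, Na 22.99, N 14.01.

M(Cl2) = 2(35.45) = 70.90 g/mol.
M(NH4Cl) = 14.01 + 4(1.008) + 35.45 = 53.492 g/mol.
n(Cl2) = 158.5 / 70.90 = 2.2355 mol.
Reaction (1): Cl2→NaCl ratio 1:2 ⇒ n(NaCl) = 4.4711 mol.
Reaction (2): NaCl→HCl ratio 2:2 ⇒ n(HCl) = 4.4711 mol.
Reaction (3): HCl→NH4Cl ratio 1:1 ⇒ n(NH4Cl) = 4.4711 mol.
Mass of NH4Cl = 4.4711 × 53.492 = 239.17 g.

239.2 g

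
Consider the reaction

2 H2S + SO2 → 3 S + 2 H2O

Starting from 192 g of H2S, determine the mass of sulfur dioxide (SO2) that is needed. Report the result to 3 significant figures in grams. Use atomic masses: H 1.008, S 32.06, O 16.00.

180 g

M(H2S) = 2(1.008) + 32.06 = 34.076 g/mol.
M(SO2) = 32.06 + 2(16.00) = 64.06 g/mol.
n(H2S) = 192.0 g / 34.076 g/mol = 5.634 mol.
From the equation the H2S:SO2 mole ratio is 2:1, so n(SO2) = 5.634 × 1/2 = 2.817 mol.
Mass of SO2 = 2.817 mol × 64.06 g/mol = 180.5 g.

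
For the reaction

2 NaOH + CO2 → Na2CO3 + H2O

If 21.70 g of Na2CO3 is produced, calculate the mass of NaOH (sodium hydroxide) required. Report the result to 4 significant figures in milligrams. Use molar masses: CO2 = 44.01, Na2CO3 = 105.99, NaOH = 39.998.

n(Na2CO3) = 21.700 g / 105.99 g/mol = 0.20474 mol.
From the equation the Na2CO3:NaOH mole ratio is 1:2, so n(NaOH) = 0.20474 × 2/1 = 0.40947 mol.
Mass of NaOH = 0.40947 mol × 39.998 g/mol = 16.378 g.
Converting to mg: 16.378 g = 16380 mg.

16380 mg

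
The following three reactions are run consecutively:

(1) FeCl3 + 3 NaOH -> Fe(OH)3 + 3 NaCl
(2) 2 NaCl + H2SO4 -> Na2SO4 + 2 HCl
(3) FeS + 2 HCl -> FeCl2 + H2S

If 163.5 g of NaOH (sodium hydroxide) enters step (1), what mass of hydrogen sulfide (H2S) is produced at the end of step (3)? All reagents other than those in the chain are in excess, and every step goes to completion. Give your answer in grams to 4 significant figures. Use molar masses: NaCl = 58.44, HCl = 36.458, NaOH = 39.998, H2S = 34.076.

n(NaOH) = 163.5 / 39.998 = 4.0877 mol.
Reaction (1): NaOH→NaCl ratio 3:3 ⇒ n(NaCl) = 4.0877 mol.
Reaction (2): NaCl→HCl ratio 2:2 ⇒ n(HCl) = 4.0877 mol.
Reaction (3): HCl→H2S ratio 2:1 ⇒ n(H2S) = 2.0439 mol.
Mass of H2S = 2.0439 × 34.076 = 69.646 g.

69.65 g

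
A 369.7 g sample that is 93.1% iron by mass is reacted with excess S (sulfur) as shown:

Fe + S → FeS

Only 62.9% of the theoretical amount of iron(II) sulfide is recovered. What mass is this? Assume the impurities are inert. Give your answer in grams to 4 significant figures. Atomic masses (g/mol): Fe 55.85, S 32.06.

340.8 g

Pure Fe available = 369.7 g × 0.931 = 344.19 g.
M(Fe) = 55.85 g/mol.
M(FeS) = 55.85 + 32.06 = 87.91 g/mol.
n(Fe) = 344.19 g / 55.85 g/mol = 6.1628 mol.
From the equation the Fe:FeS mole ratio is 1:1, so n(FeS) = 6.1628 × 1/1 = 6.1628 mol.
Mass of FeS = 6.1628 mol × 87.91 g/mol = 541.77 g.
Actual mass collected = 541.77 g × 0.629 = 340.77 g.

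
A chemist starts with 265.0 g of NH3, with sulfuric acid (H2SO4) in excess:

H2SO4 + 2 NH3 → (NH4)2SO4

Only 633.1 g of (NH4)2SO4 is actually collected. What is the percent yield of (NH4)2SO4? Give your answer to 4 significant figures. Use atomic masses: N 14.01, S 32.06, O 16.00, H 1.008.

M(NH3) = 14.01 + 3(1.008) = 17.034 g/mol.
M((NH4)2SO4) = 2(14.01) + 8(1.008) + 32.06 + 4(16.00) = 132.144 g/mol.
n(NH3) = 265.00 g / 17.034 g/mol = 15.557 mol.
From the equation the NH3:(NH4)2SO4 mole ratio is 2:1, so n((NH4)2SO4) = 15.557 × 1/2 = 7.7786 mol.
Mass of (NH4)2SO4 = 7.7786 mol × 132.144 g/mol = 1027.9 g.
This is the theoretical yield. Percent yield = 633.1 g / 1027.9 g × 100% = 61.592%.

61.59 %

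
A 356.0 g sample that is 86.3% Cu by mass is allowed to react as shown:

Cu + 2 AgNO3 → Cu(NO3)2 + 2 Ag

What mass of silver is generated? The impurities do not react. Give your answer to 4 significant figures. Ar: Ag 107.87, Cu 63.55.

Mass of pure Cu = 356.0 g × 0.863 = 307.23 g.
M(Cu) = 63.55 g/mol.
M(Ag) = 107.87 g/mol.
n(Cu) = 307.23 g / 63.55 g/mol = 4.8344 mol.
From the equation the Cu:Ag mole ratio is 1:2, so n(Ag) = 4.8344 × 2/1 = 9.6689 mol.
Mass of Ag = 9.6689 mol × 107.87 g/mol = 1043.0 g.

1043 g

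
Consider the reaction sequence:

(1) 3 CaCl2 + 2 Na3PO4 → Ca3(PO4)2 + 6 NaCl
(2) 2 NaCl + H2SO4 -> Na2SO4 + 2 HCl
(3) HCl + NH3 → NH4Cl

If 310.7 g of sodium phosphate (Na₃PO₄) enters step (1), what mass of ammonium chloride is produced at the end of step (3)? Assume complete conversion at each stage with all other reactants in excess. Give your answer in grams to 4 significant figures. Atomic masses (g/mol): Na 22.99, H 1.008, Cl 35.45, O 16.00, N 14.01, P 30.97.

304.1 g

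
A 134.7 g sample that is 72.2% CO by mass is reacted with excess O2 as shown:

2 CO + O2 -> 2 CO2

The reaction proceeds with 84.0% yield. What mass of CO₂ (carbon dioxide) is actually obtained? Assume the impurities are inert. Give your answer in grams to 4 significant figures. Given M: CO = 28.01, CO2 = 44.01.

128.4 g

Pure CO available = 134.7 g × 0.722 = 97.253 g.
n(CO) = 97.253 g / 28.01 g/mol = 3.4721 mol.
From the equation the CO:CO2 mole ratio is 2:2, so n(CO2) = 3.4721 × 2/2 = 3.4721 mol.
Mass of CO2 = 3.4721 mol × 44.01 g/mol = 152.81 g.
Actual mass collected = 152.81 g × 0.840 = 128.36 g.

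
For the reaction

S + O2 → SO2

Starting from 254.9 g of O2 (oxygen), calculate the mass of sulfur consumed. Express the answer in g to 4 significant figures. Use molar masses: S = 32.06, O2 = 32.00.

n(O2) = 254.90 g / 32.00 g/mol = 7.9656 mol.
From the equation the O2:S mole ratio is 1:1, so n(S) = 7.9656 × 1/1 = 7.9656 mol.
Mass of S = 7.9656 mol × 32.06 g/mol = 255.38 g.

255.4 g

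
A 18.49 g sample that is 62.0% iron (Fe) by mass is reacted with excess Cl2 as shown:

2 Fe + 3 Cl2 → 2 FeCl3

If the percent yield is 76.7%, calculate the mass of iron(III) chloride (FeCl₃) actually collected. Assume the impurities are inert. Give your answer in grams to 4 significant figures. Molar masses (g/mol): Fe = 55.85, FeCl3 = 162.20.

Pure Fe available = 18.49 g × 0.620 = 11.464 g.
n(Fe) = 11.464 g / 55.85 g/mol = 0.20526 mol.
From the equation the Fe:FeCl3 mole ratio is 2:2, so n(FeCl3) = 0.20526 × 2/2 = 0.20526 mol.
Mass of FeCl3 = 0.20526 mol × 162.20 g/mol = 33.293 g.
Actual mass collected = 33.293 g × 0.767 = 25.536 g.

25.54 g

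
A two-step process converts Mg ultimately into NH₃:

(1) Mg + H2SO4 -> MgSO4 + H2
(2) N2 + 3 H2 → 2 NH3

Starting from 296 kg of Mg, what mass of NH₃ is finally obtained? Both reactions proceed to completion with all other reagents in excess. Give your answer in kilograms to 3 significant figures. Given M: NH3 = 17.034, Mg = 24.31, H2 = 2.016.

296 kg = 296000 g.
n(Mg) = 296000 / 24.31 = 12180 mol.
Step 1 gives a 1:1 ratio of Mg to H2, so n(H2) = 12180 mol.
In step 2 the H2:NH3 ratio is 3:2, so n(NH3) = 8117 mol.
Mass of NH3 = 8117 × 17.034 = 138300 g = 138 kg.

138 kg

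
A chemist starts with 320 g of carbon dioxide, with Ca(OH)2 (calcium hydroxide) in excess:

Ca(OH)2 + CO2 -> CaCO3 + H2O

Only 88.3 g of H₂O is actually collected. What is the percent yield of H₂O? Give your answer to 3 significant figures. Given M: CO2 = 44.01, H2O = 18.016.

n(CO2) = 320.0 g / 44.01 g/mol = 7.271 mol.
From the equation the CO2:H2O mole ratio is 1:1, so n(H2O) = 7.271 × 1/1 = 7.271 mol.
Mass of H2O = 7.271 mol × 18.016 g/mol = 131.0 g.
This is the theoretical yield. Percent yield = 88.3 g / 131.0 g × 100% = 67.41%.

67.4 %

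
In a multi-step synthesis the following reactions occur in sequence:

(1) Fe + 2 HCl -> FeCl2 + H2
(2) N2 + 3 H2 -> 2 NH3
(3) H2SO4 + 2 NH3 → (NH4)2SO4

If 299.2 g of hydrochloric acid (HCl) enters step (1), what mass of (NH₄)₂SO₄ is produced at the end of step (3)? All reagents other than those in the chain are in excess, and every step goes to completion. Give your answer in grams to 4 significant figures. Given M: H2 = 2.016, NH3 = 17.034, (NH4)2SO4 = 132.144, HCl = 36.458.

180.7 g

n(HCl) = 299.2 / 36.458 = 8.2067 mol.
Reaction (1): HCl→H2 ratio 2:1 ⇒ n(H2) = 4.1034 mol.
Reaction (2): H2→NH3 ratio 3:2 ⇒ n(NH3) = 2.7356 mol.
Reaction (3): NH3→(NH4)2SO4 ratio 2:1 ⇒ n((NH4)2SO4) = 1.3678 mol.
Mass of (NH4)2SO4 = 1.3678 × 132.144 = 180.74 g.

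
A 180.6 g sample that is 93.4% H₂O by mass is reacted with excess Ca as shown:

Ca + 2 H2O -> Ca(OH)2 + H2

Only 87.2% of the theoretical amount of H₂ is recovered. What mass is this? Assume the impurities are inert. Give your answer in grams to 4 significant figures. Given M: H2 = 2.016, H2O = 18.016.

8.230 g

Pure H2O available = 180.6 g × 0.934 = 168.68 g.
n(H2O) = 168.68 g / 18.016 g/mol = 9.3628 mol.
From the equation the H2O:H2 mole ratio is 2:1, so n(H2) = 9.3628 × 1/2 = 4.6814 mol.
Mass of H2 = 4.6814 mol × 2.016 g/mol = 9.4377 g.
Actual mass collected = 9.4377 g × 0.872 = 8.2297 g.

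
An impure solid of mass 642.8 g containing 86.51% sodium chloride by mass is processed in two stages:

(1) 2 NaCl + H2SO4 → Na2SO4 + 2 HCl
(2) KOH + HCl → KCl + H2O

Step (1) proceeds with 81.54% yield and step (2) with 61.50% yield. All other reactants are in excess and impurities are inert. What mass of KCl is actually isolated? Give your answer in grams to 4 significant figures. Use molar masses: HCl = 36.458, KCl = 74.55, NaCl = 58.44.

Pure NaCl = 642.8 × 0.8651 = 556.09 g.
n(NaCl) = 556.09 / 58.44 = 9.5155 mol.
Step 1 (NaCl:HCl = 2:2): theoretical n(HCl) = 9.5155 mol; at 81.54% yield, n(HCl) = 7.7589 mol.
Step 2 (HCl:KCl = 1:1): theoretical n(KCl) = 7.7589 mol, so theoretical mass = 7.7589 × 74.55 = 578.43 g.
At 61.50% yield, actual mass of KCl = 578.43 × 0.6150 = 355.73 g.

355.7 g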